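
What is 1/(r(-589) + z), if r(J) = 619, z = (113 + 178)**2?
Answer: 1/85300 ≈ 1.1723e-5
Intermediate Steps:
z = 84681 (z = 291**2 = 84681)
1/(r(-589) + z) = 1/(619 + 84681) = 1/85300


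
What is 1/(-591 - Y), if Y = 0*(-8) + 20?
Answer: -1/611 ≈ -0.0016367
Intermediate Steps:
Y = 20 (Y = 0 + 20 = 20)
1/(-591 - Y) = 1/(-591 - 1*20) = 1/(-591 - 20) = 1/(-611) = -1/611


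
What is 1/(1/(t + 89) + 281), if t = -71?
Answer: 18/5059 ≈ 0.0035580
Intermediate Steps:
1/(1/(t + 89) + 281) = 1/(1/(-71 + 89) + 281) = 1/(1/18 + 281) = 1/(5059/18) = 18/5059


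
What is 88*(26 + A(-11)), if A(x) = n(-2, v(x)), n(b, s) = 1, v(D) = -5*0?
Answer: 2376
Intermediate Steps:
v(D) = 0
A(x) = 1
88*(26 + A(-11)) = 88*(26 + 1) = 88*27 = 2376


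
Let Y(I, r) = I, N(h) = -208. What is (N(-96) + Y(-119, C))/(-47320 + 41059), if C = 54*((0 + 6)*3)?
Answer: 109/2087 ≈ 0.052228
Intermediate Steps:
C = 972 (C = 54*(6*3) = 54*18 = 972)
(N(-96) + Y(-119, C))/(-47320 + 41059) = (-208 - 119)/(-47320 + 41059) = -327/(-6261) = -327*(-1/6261) = 109/2087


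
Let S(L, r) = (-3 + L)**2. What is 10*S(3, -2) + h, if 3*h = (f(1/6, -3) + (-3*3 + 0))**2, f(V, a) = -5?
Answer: 196/3 ≈ 65.333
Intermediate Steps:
h = 196/3 (h = (-5 + (-3*3 + 0))**2/3 = (-5 + (-9 + 0))**2/3 = (-5 - 9)**2/3 = (1/3)*(-14)**2 = (1/3)*196 = 196/3 ≈ 65.333)
10*S(3, -2) + h = 10*(-3 + 3)**2 + 196/3 = 10*0**2 + 196/3 = 10*0 + 196/3 = 0 + 196/3 = 196/3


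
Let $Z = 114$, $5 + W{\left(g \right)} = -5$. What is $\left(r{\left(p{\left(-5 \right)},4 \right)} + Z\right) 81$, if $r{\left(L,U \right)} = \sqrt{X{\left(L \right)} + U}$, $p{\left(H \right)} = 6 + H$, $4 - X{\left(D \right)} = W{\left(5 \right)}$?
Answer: $9234 + 243 \sqrt{2} \approx 9577.7$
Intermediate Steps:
$W{\left(g \right)} = -10$ ($W{\left(g \right)} = -5 - 5 = -10$)
$X{\left(D \right)} = 14$ ($X{\left(D \right)} = 4 - -10 = 4 + 10 = 14$)
$r{\left(L,U \right)} = \sqrt{14 + U}$
$\left(r{\left(p{\left(-5 \right)},4 \right)} + Z\right) 81 = \left(\sqrt{14 + 4} + 114\right) 81 = \left(\sqrt{18} + 114\right) 81 = \left(3 \sqrt{2} + 114\right) 81 = \left(114 + 3 \sqrt{2}\right) 81 = 9234 + 243 \sqrt{2}$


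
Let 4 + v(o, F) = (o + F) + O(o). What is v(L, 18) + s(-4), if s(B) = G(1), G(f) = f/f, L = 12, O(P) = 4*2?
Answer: 35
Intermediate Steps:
O(P) = 8
G(f) = 1
s(B) = 1
v(o, F) = 4 + F + o (v(o, F) = -4 + ((o + F) + 8) = -4 + ((F + o) + 8) = -4 + (8 + F + o) = 4 + F + o)
v(L, 18) + s(-4) = (4 + 18 + 12) + 1 = 34 + 1 = 35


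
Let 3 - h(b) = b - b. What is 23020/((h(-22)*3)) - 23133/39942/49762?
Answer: 5083823239987/1987593804 ≈ 2557.8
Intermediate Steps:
h(b) = 3 (h(b) = 3 - (b - b) = 3 - 1*0 = 3 + 0 = 3)
23020/((h(-22)*3)) - 23133/39942/49762 = 23020/((3*3)) - 23133/39942/49762 = 23020/9 - 23133*1/39942*(1/49762) = 23020*(⅑) - 7711/13314*1/49762 = 23020/9 - 7711/662531268 = 5083823239987/1987593804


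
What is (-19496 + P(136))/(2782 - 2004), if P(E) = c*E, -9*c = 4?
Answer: -88004/3501 ≈ -25.137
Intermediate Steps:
c = -4/9 (c = -1/9*4 = -4/9 ≈ -0.44444)
P(E) = -4*E/9
(-19496 + P(136))/(2782 - 2004) = (-19496 - 4/9*136)/(2782 - 2004) = (-19496 - 544/9)/778 = -176008/9*1/778 = -88004/3501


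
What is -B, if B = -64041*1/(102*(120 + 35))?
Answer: 21347/5270 ≈ 4.0507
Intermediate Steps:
B = -21347/5270 (B = -64041/(155*102) = -64041/15810 = -64041*1/15810 = -21347/5270 ≈ -4.0507)
-B = -1*(-21347/5270) = 21347/5270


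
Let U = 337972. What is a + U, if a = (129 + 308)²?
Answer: 528941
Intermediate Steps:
a = 190969 (a = 437² = 190969)
a + U = 190969 + 337972 = 528941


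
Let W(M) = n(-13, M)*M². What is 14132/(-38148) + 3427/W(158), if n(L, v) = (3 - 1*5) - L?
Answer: -7747873/21643788 ≈ -0.35797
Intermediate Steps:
n(L, v) = -2 - L (n(L, v) = (3 - 5) - L = -2 - L)
W(M) = 11*M² (W(M) = (-2 - 1*(-13))*M² = (-2 + 13)*M² = 11*M²)
14132/(-38148) + 3427/W(158) = 14132/(-38148) + 3427/((11*158²)) = 14132*(-1/38148) + 3427/((11*24964)) = -3533/9537 + 3427/274604 = -7747873/21643788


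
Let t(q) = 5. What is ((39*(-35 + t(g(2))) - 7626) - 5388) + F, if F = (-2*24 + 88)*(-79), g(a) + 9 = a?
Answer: -17344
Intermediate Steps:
g(a) = -9 + a
F = -3160 (F = (-48 + 88)*(-79) = 40*(-79) = -3160)
((39*(-35 + t(g(2))) - 7626) - 5388) + F = ((39*(-35 + 5) - 7626) - 5388) - 3160 = ((39*(-30) - 7626) - 5388) - 3160 = ((-1170 - 7626) - 5388) - 3160 = (-8796 - 5388) - 3160 = -14184 - 3160 = -17344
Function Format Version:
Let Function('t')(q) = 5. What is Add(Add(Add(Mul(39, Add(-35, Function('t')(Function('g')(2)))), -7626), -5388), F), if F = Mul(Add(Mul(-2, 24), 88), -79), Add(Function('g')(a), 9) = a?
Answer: -17344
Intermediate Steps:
Function('g')(a) = Add(-9, a)
F = -3160 (F = Mul(Add(-48, 88), -79) = Mul(40, -79) = -3160)
Add(Add(Add(Mul(39, Add(-35, Function('t')(Function('g')(2)))), -7626), -5388), F) = Add(Add(Add(Mul(39, Add(-35, 5)), -7626), -5388), -3160) = Add(Add(Add(Mul(39, -30), -7626), -5388), -3160) = Add(Add(Add(-1170, -7626), -5388), -3160) = Add(Add(-8796, -5388), -3160) = Add(-14184, -3160) = -17344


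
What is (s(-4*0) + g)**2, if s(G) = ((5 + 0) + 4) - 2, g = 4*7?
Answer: 1225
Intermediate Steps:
g = 28
s(G) = 7 (s(G) = (5 + 4) - 2 = 9 - 2 = 7)
(s(-4*0) + g)**2 = (7 + 28)**2 = 35**2 = 1225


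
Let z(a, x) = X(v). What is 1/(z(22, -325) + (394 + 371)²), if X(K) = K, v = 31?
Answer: 1/585256 ≈ 1.7087e-6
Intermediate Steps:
z(a, x) = 31
1/(z(22, -325) + (394 + 371)²) = 1/(31 + (394 + 371)²) = 1/(31 + 765²) = 1/(31 + 585225) = 1/585256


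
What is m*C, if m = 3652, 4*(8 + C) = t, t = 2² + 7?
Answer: -19173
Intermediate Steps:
t = 11 (t = 4 + 7 = 11)
C = -21/4 (C = -8 + (¼)*11 = -8 + 11/4 = -21/4 ≈ -5.2500)
m*C = 3652*(-21/4) = -19173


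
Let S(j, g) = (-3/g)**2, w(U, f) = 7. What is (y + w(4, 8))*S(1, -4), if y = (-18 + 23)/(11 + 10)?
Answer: 57/14 ≈ 4.0714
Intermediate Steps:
y = 5/21 ≈ 0.23810
S(j, g) = 9/g**2
(y + w(4, 8))*S(1, -4) = (5/21 + 7)*(9/(-4)**2) = 152*(9*(1/16))/21 = (152/21)*(9/16) = 57/14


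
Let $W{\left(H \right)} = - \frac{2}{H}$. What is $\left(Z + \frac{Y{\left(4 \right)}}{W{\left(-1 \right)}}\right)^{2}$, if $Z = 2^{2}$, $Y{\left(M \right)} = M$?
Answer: $36$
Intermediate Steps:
$Z = 4$
$\left(Z + \frac{Y{\left(4 \right)}}{W{\left(-1 \right)}}\right)^{2} = \left(4 + \frac{4}{\left(-2\right) \frac{1}{-1}}\right)^{2} = \left(4 + \frac{4}{\left(-2\right) \left(-1\right)}\right)^{2} = \left(4 + \frac{4}{2}\right)^{2} = \left(4 + 4 \cdot \frac{1}{2}\right)^{2} = \left(4 + 2\right)^{2} = 6^{2} = 36$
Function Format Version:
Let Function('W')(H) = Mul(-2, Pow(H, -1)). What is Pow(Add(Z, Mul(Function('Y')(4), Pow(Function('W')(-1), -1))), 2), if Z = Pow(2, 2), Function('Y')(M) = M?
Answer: 36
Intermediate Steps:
Z = 4
Pow(Add(Z, Mul(Function('Y')(4), Pow(Function('W')(-1), -1))), 2) = Pow(Add(4, Mul(4, Pow(Mul(-2, Pow(-1, -1)), -1))), 2) = Pow(Add(4, Mul(4, Pow(Mul(-2, -1), -1))), 2) = Pow(Add(4, Mul(4, Pow(2, -1))), 2) = Pow(Add(4, Mul(4, Rational(1, 2))), 2) = Pow(Add(4, 2), 2) = Pow(6, 2) = 36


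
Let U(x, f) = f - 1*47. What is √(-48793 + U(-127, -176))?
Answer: 2*I*√12254 ≈ 221.4*I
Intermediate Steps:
U(x, f) = -47 + f (U(x, f) = f - 47 = -47 + f)
√(-48793 + U(-127, -176)) = √(-48793 + (-47 - 176)) = √(-48793 - 223) = √(-49016) = 2*I*√12254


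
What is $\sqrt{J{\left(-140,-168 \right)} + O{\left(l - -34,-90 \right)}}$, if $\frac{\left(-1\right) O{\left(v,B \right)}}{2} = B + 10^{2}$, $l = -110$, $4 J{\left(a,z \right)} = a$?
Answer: $i \sqrt{55} \approx 7.4162 i$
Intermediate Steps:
$J{\left(a,z \right)} = \frac{a}{4}$
$O{\left(v,B \right)} = -200 - 2 B$ ($O{\left(v,B \right)} = - 2 \left(B + 10^{2}\right) = - 2 \left(B + 100\right) = - 2 \left(100 + B\right) = -200 - 2 B$)
$\sqrt{J{\left(-140,-168 \right)} + O{\left(l - -34,-90 \right)}} = \sqrt{\frac{1}{4} \left(-140\right) - 20} = \sqrt{-35 + \left(-200 + 180\right)} = \sqrt{-35 - 20} = \sqrt{-55} = i \sqrt{55}$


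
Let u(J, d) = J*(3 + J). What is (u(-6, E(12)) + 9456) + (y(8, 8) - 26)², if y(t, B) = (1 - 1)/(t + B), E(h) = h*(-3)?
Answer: 10150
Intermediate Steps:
E(h) = -3*h
y(t, B) = 0 (y(t, B) = 0/(B + t) = 0)
(u(-6, E(12)) + 9456) + (y(8, 8) - 26)² = (-6*(3 - 6) + 9456) + (0 - 26)² = (-6*(-3) + 9456) + (-26)² = (18 + 9456) + 676 = 9474 + 676 = 10150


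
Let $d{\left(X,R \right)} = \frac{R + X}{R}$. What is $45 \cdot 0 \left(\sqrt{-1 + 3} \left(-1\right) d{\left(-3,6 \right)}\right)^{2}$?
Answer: $0$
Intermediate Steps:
$d{\left(X,R \right)} = \frac{R + X}{R}$
$45 \cdot 0 \left(\sqrt{-1 + 3} \left(-1\right) d{\left(-3,6 \right)}\right)^{2} = 45 \cdot 0 \left(\sqrt{-1 + 3} \left(-1\right) \frac{6 - 3}{6}\right)^{2} = 0 \left(\sqrt{2} \left(-1\right) \frac{1}{6} \cdot 3\right)^{2} = 0 \left(- \sqrt{2} \cdot \frac{1}{2}\right)^{2} = 0 \left(- \frac{\sqrt{2}}{2}\right)^{2} = 0 \cdot \frac{1}{2} = 0$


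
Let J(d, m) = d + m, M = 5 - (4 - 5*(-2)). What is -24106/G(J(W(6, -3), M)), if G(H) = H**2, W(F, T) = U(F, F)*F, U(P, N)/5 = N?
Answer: -24106/29241 ≈ -0.82439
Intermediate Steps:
U(P, N) = 5*N
W(F, T) = 5*F**2 (W(F, T) = (5*F)*F = 5*F**2)
M = -9 (M = 5 - (4 + 10) = 5 - 1*14 = 5 - 14 = -9)
-24106/G(J(W(6, -3), M)) = -24106/(5*6**2 - 9)**2 = -24106/(5*36 - 9)**2 = -24106/(180 - 9)**2 = -24106/(171**2) = -24106/29241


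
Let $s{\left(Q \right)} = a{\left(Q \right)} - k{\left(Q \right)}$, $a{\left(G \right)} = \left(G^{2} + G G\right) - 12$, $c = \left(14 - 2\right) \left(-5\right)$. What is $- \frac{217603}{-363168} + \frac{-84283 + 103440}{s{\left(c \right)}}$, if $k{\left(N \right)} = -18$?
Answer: $\frac{1420876099}{436164768} \approx 3.2577$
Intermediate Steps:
$c = -60$ ($c = 12 \left(-5\right) = -60$)
$a{\left(G \right)} = -12 + 2 G^{2}$ ($a{\left(G \right)} = \left(G^{2} + G^{2}\right) - 12 = 2 G^{2} - 12 = -12 + 2 G^{2}$)
$s{\left(Q \right)} = 6 + 2 Q^{2}$ ($s{\left(Q \right)} = \left(-12 + 2 Q^{2}\right) - -18 = \left(-12 + 2 Q^{2}\right) + 18 = 6 + 2 Q^{2}$)
$- \frac{217603}{-363168} + \frac{-84283 + 103440}{s{\left(c \right)}} = - \frac{217603}{-363168} + \frac{-84283 + 103440}{6 + 2 \left(-60\right)^{2}} = \left(-217603\right) \left(- \frac{1}{363168}\right) + \frac{19157}{6 + 2 \cdot 3600} = \frac{217603}{363168} + \frac{19157}{6 + 7200} = \frac{217603}{363168} + \frac{19157}{7206} = \frac{1420876099}{436164768}$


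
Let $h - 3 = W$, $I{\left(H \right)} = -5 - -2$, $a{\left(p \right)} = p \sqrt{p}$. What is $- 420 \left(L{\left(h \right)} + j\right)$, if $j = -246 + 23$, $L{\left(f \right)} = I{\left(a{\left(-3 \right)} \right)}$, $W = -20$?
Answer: $94920$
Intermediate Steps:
$a{\left(p \right)} = p^{\frac{3}{2}}$
$I{\left(H \right)} = -3$ ($I{\left(H \right)} = -5 + 2 = -3$)
$h = -17$ ($h = 3 - 20 = -17$)
$L{\left(f \right)} = -3$
$j = -223$
$- 420 \left(L{\left(h \right)} + j\right) = - 420 \left(-3 - 223\right) = \left(-420\right) \left(-226\right) = 94920$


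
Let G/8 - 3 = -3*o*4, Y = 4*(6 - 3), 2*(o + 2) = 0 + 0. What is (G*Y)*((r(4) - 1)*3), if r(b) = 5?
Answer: 31104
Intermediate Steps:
o = -2 (o = -2 + (0 + 0)/2 = -2 + (1/2)*0 = -2 + 0 = -2)
Y = 12 (Y = 4*3 = 12)
G = 216 (G = 24 + 8*(-3*(-2)*4) = 24 + 8*(6*4) = 24 + 8*24 = 24 + 192 = 216)
(G*Y)*((r(4) - 1)*3) = (216*12)*((5 - 1)*3) = 2592*(4*3) = 2592*12 = 31104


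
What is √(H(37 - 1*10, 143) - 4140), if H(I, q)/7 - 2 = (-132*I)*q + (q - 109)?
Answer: 18*I*√11023 ≈ 1889.8*I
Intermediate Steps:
H(I, q) = -749 + 7*q - 924*I*q (H(I, q) = 14 + 7*((-132*I)*q + (q - 109)) = 14 + 7*(-132*I*q + (-109 + q)) = 14 + 7*(-109 + q - 132*I*q) = 14 + (-763 + 7*q - 924*I*q) = -749 + 7*q - 924*I*q)
√(H(37 - 1*10, 143) - 4140) = √((-749 + 7*143 - 924*(37 - 1*10)*143) - 4140) = √((-749 + 1001 - 924*(37 - 10)*143) - 4140) = √((-749 + 1001 - 924*27*143) - 4140) = √((-749 + 1001 - 3567564) - 4140) = √(-3567312 - 4140) = √(-3571452) = 18*I*√11023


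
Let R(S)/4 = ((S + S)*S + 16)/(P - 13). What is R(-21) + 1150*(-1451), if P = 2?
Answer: -18358742/11 ≈ -1.6690e+6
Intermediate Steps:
R(S) = -64/11 - 8*S²/11 (R(S) = 4*(((S + S)*S + 16)/(2 - 13)) = 4*(((2*S)*S + 16)/(-11)) = 4*((2*S² + 16)*(-1/11)) = 4*((16 + 2*S²)*(-1/11)) = 4*(-16/11 - 2*S²/11) = -64/11 - 8*S²/11)
R(-21) + 1150*(-1451) = (-64/11 - 8/11*(-21)²) + 1150*(-1451) = (-64/11 - 8/11*441) - 1668650 = (-64/11 - 3528/11) - 1668650 = -3592/11 - 1668650 = -18358742/11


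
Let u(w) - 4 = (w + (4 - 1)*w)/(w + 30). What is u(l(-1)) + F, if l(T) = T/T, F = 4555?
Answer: 141333/31 ≈ 4559.1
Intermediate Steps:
l(T) = 1
u(w) = 4 + 4*w/(30 + w) (u(w) = 4 + (w + (4 - 1)*w)/(w + 30) = 4 + (w + 3*w)/(30 + w) = 4 + (4*w)/(30 + w) = 4 + 4*w/(30 + w))
u(l(-1)) + F = 8*(15 + 1)/(30 + 1) + 4555 = 8*16/31 + 4555 = 8*(1/31)*16 + 4555 = 128/31 + 4555 = 141333/31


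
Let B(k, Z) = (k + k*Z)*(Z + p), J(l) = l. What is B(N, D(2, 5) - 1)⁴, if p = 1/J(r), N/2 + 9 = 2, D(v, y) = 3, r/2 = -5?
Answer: 25344958401/625 ≈ 4.0552e+7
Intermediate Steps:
r = -10 (r = 2*(-5) = -10)
N = -14 (N = -18 + 2*2 = -18 + 4 = -14)
p = -⅒ (p = 1/(-10) = -⅒ ≈ -0.10000)
B(k, Z) = (-⅒ + Z)*(k + Z*k) (B(k, Z) = (k + k*Z)*(Z - ⅒) = (k + Z*k)*(-⅒ + Z) = (-⅒ + Z)*(k + Z*k))
B(N, D(2, 5) - 1)⁴ = ((⅒)*(-14)*(-1 + 9*(3 - 1) + 10*(3 - 1)²))⁴ = ((⅒)*(-14)*(-1 + 9*2 + 10*2²))⁴ = ((⅒)*(-14)*(-1 + 18 + 10*4))⁴ = ((⅒)*(-14)*(-1 + 18 + 40))⁴ = ((⅒)*(-14)*57)⁴ = (-399/5)⁴ = 25344958401/625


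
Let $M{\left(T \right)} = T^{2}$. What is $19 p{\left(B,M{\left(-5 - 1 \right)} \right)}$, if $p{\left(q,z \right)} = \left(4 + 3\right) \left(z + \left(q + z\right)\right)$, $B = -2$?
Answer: $9310$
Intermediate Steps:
$p{\left(q,z \right)} = 7 q + 14 z$ ($p{\left(q,z \right)} = 7 \left(q + 2 z\right) = 7 q + 14 z$)
$19 p{\left(B,M{\left(-5 - 1 \right)} \right)} = 19 \left(7 \left(-2\right) + 14 \left(-5 - 1\right)^{2}\right) = 19 \left(-14 + 14 \left(-5 - 1\right)^{2}\right) = 19 \left(-14 + 14 \left(-6\right)^{2}\right) = 19 \left(-14 + 14 \cdot 36\right) = 19 \left(-14 + 504\right) = 19 \cdot 490 = 9310$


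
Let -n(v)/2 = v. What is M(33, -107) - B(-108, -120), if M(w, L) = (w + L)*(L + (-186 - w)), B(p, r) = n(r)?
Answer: 23884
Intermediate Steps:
n(v) = -2*v
B(p, r) = -2*r
M(w, L) = (L + w)*(-186 + L - w)
M(33, -107) - B(-108, -120) = ((-107)² - 1*33² - 186*(-107) - 186*33) - (-2)*(-120) = (11449 - 1*1089 + 19902 - 6138) - 1*240 = (11449 - 1089 + 19902 - 6138) - 240 = 24124 - 240 = 23884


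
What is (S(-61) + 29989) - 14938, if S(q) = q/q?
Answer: 15052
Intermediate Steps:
S(q) = 1
(S(-61) + 29989) - 14938 = (1 + 29989) - 14938 = 29990 - 14938 = 15052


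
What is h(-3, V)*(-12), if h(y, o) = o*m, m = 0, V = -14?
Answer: 0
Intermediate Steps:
h(y, o) = 0 (h(y, o) = o*0 = 0)
h(-3, V)*(-12) = 0*(-12) = 0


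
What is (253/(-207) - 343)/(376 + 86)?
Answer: -1549/2079 ≈ -0.74507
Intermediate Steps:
(253/(-207) - 343)/(376 + 86) = (253*(-1/207) - 343)/462 = (-11/9 - 343)*(1/462) = -3098/9*1/462 = -1549/2079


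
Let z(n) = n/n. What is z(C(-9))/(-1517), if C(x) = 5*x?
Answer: -1/1517 ≈ -0.00065920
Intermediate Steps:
z(n) = 1
z(C(-9))/(-1517) = 1/(-1517) = 1*(-1/1517) = -1/1517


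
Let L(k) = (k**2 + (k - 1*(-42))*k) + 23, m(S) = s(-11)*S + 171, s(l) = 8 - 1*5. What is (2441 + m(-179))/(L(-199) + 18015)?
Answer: 2075/88882 ≈ 0.023346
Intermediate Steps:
s(l) = 3 (s(l) = 8 - 5 = 3)
m(S) = 171 + 3*S (m(S) = 3*S + 171 = 171 + 3*S)
L(k) = 23 + k**2 + k*(42 + k) (L(k) = (k**2 + (k + 42)*k) + 23 = (k**2 + (42 + k)*k) + 23 = (k**2 + k*(42 + k)) + 23 = 23 + k**2 + k*(42 + k))
(2441 + m(-179))/(L(-199) + 18015) = (2441 + (171 + 3*(-179)))/((23 + 2*(-199)**2 + 42*(-199)) + 18015) = (2441 + (171 - 537))/((23 + 2*39601 - 8358) + 18015) = (2441 - 366)/((23 + 79202 - 8358) + 18015) = 2075/(70867 + 18015) = 2075/88882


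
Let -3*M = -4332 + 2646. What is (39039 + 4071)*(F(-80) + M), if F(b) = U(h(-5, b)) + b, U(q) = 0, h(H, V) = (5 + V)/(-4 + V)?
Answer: 20779020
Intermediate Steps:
h(H, V) = (5 + V)/(-4 + V)
M = 562 (M = -(-4332 + 2646)/3 = -⅓*(-1686) = 562)
F(b) = b (F(b) = 0 + b = b)
(39039 + 4071)*(F(-80) + M) = (39039 + 4071)*(-80 + 562) = 43110*482 = 20779020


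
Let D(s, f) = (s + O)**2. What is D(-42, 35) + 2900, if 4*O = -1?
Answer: 74961/16 ≈ 4685.1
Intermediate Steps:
O = -1/4 (O = (1/4)*(-1) = -1/4 ≈ -0.25000)
D(s, f) = (-1/4 + s)**2 (D(s, f) = (s - 1/4)**2 = (-1/4 + s)**2)
D(-42, 35) + 2900 = (-1 + 4*(-42))**2/16 + 2900 = (-1 - 168)**2/16 + 2900 = (1/16)*(-169)**2 + 2900 = (1/16)*28561 + 2900 = 28561/16 + 2900 = 74961/16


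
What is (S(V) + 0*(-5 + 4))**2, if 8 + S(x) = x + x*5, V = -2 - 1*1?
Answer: 676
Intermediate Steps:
V = -3 (V = -2 - 1 = -3)
S(x) = -8 + 6*x (S(x) = -8 + (x + x*5) = -8 + (x + 5*x) = -8 + 6*x)
(S(V) + 0*(-5 + 4))**2 = ((-8 + 6*(-3)) + 0*(-5 + 4))**2 = ((-8 - 18) + 0*(-1))**2 = (-26 + 0)**2 = (-26)**2 = 676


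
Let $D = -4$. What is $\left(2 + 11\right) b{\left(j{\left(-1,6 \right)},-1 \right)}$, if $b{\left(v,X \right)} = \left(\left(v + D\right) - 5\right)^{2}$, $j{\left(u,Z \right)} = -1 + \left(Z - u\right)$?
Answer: $117$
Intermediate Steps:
$j{\left(u,Z \right)} = -1 + Z - u$
$b{\left(v,X \right)} = \left(-9 + v\right)^{2}$ ($b{\left(v,X \right)} = \left(\left(v - 4\right) - 5\right)^{2} = \left(\left(-4 + v\right) - 5\right)^{2} = \left(-9 + v\right)^{2}$)
$\left(2 + 11\right) b{\left(j{\left(-1,6 \right)},-1 \right)} = \left(2 + 11\right) \left(-9 - -6\right)^{2} = 13 \left(-9 + \left(-1 + 6 + 1\right)\right)^{2} = 13 \left(-9 + 6\right)^{2} = 13 \left(-3\right)^{2} = 13 \cdot 9 = 117$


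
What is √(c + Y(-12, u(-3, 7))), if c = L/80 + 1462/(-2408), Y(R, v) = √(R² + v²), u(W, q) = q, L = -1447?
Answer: √(-366415 + 19600*√193)/140 ≈ 2.1914*I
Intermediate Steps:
c = -10469/560 (c = -1447/80 + 1462/(-2408) = -1447*1/80 + 1462*(-1/2408) = -1447/80 - 17/28 = -10469/560 ≈ -18.695)
√(c + Y(-12, u(-3, 7))) = √(-10469/560 + √((-12)² + 7²)) = √(-10469/560 + √(144 + 49)) = √(-10469/560 + √193)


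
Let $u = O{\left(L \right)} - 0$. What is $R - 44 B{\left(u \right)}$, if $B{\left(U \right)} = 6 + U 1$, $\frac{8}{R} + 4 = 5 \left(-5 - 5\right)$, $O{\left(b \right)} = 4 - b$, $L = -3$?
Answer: $- \frac{15448}{27} \approx -572.15$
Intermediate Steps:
$u = 7$ ($u = \left(4 - -3\right) - 0 = \left(4 + 3\right) + 0 = 7 + 0 = 7$)
$R = - \frac{4}{27}$ ($R = \frac{8}{-4 + 5 \left(-5 - 5\right)} = \frac{8}{-4 + 5 \left(-10\right)} = \frac{8}{-4 - 50} = \frac{8}{-54} = 8 \left(- \frac{1}{54}\right) = - \frac{4}{27} \approx -0.14815$)
$B{\left(U \right)} = 6 + U$
$R - 44 B{\left(u \right)} = - \frac{4}{27} - 44 \left(6 + 7\right) = - \frac{4}{27} - 572 = - \frac{15448}{27}$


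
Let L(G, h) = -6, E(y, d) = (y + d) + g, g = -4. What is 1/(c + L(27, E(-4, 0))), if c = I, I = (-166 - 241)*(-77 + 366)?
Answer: -1/117629 ≈ -8.5013e-6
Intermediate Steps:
E(y, d) = -4 + d + y (E(y, d) = (y + d) - 4 = (d + y) - 4 = -4 + d + y)
I = -117623 (I = -407*289 = -117623)
c = -117623
1/(c + L(27, E(-4, 0))) = 1/(-117623 - 6) = 1/(-117629) = -1/117629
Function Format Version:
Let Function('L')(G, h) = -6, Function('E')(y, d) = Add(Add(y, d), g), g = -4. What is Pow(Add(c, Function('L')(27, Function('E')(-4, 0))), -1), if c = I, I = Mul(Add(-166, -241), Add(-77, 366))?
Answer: Rational(-1, 117629) ≈ -8.5013e-6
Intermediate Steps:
Function('E')(y, d) = Add(-4, d, y) (Function('E')(y, d) = Add(Add(y, d), -4) = Add(Add(d, y), -4) = Add(-4, d, y))
I = -117623 (I = Mul(-407, 289) = -117623)
c = -117623
Pow(Add(c, Function('L')(27, Function('E')(-4, 0))), -1) = Pow(Add(-117623, -6), -1) = Pow(-117629, -1) = Rational(-1, 117629)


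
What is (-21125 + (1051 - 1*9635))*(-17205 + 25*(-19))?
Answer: 525255120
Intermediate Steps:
(-21125 + (1051 - 1*9635))*(-17205 + 25*(-19)) = (-21125 + (1051 - 9635))*(-17205 - 475) = (-21125 - 8584)*(-17680) = -29709*(-17680) = 525255120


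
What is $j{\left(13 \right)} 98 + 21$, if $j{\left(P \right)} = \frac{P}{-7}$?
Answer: $-161$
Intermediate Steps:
$j{\left(P \right)} = - \frac{P}{7}$ ($j{\left(P \right)} = P \left(- \frac{1}{7}\right) = - \frac{P}{7}$)
$j{\left(13 \right)} 98 + 21 = \left(- \frac{1}{7}\right) 13 \cdot 98 + 21 = \left(- \frac{13}{7}\right) 98 + 21 = -182 + 21 = -161$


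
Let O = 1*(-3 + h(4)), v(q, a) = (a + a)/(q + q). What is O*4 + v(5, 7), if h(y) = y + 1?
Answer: 47/5 ≈ 9.4000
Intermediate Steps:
v(q, a) = a/q (v(q, a) = (2*a)/((2*q)) = (2*a)*(1/(2*q)) = a/q)
h(y) = 1 + y
O = 2 (O = 1*(-3 + (1 + 4)) = 1*(-3 + 5) = 1*2 = 2)
O*4 + v(5, 7) = 2*4 + 7/5 = 8 + 7*(⅕) = 8 + 7/5 = 47/5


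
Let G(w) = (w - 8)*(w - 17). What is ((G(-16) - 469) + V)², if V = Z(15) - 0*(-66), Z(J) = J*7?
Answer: 183184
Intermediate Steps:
G(w) = (-17 + w)*(-8 + w) (G(w) = (-8 + w)*(-17 + w) = (-17 + w)*(-8 + w))
Z(J) = 7*J
V = 105 (V = 7*15 - 0*(-66) = 105 - 1*0 = 105 + 0 = 105)
((G(-16) - 469) + V)² = (((136 + (-16)² - 25*(-16)) - 469) + 105)² = (((136 + 256 + 400) - 469) + 105)² = ((792 - 469) + 105)² = (323 + 105)² = 428² = 183184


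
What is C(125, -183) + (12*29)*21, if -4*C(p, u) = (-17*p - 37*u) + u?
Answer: 24769/4 ≈ 6192.3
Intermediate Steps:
C(p, u) = 9*u + 17*p/4 (C(p, u) = -((-17*p - 37*u) + u)/4 = -((-37*u - 17*p) + u)/4 = -(-36*u - 17*p)/4 = 9*u + 17*p/4)
C(125, -183) + (12*29)*21 = (9*(-183) + (17/4)*125) + (12*29)*21 = (-1647 + 2125/4) + 348*21 = -4463/4 + 7308 = 24769/4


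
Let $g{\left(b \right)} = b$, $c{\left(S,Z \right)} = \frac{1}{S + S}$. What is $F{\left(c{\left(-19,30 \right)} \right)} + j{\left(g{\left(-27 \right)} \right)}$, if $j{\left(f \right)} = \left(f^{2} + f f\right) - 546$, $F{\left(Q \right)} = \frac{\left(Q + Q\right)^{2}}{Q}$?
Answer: $\frac{17326}{19} \approx 911.89$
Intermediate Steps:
$c{\left(S,Z \right)} = \frac{1}{2 S}$
$F{\left(Q \right)} = 4 Q$ ($F{\left(Q \right)} = \frac{\left(2 Q\right)^{2}}{Q} = \frac{4 Q^{2}}{Q} = 4 Q$)
$j{\left(f \right)} = -546 + 2 f^{2}$ ($j{\left(f \right)} = \left(f^{2} + f^{2}\right) - 546 = 2 f^{2} - 546 = -546 + 2 f^{2}$)
$F{\left(c{\left(-19,30 \right)} \right)} + j{\left(g{\left(-27 \right)} \right)} = 4 \frac{1}{2 \left(-19\right)} - \left(546 - 2 \left(-27\right)^{2}\right) = 4 \cdot \frac{1}{2} \left(- \frac{1}{19}\right) + \left(-546 + 2 \cdot 729\right) = 4 \left(- \frac{1}{38}\right) + \left(-546 + 1458\right) = - \frac{2}{19} + 912 = \frac{17326}{19}$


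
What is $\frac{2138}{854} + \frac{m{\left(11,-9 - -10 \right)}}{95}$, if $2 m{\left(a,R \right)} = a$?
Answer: $\frac{207807}{81130} \approx 2.5614$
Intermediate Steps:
$m{\left(a,R \right)} = \frac{a}{2}$
$\frac{2138}{854} + \frac{m{\left(11,-9 - -10 \right)}}{95} = \frac{2138}{854} + \frac{\frac{1}{2} \cdot 11}{95} = 2138 \cdot \frac{1}{854} + \frac{11}{2} \cdot \frac{1}{95} = \frac{1069}{427} + \frac{11}{190} = \frac{207807}{81130}$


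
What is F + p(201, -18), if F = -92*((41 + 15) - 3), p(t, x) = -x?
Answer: -4858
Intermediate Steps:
F = -4876 (F = -92*(56 - 3) = -92*53 = -4876)
F + p(201, -18) = -4876 - 1*(-18) = -4876 + 18 = -4858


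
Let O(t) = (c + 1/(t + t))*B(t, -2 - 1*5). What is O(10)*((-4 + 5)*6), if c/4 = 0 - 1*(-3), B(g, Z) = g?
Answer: 723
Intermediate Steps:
c = 12 (c = 4*(0 - 1*(-3)) = 4*(0 + 3) = 4*3 = 12)
O(t) = t*(12 + 1/(2*t)) (O(t) = (12 + 1/(t + t))*t = (12 + 1/(2*t))*t = t*(12 + 1/(2*t)))
O(10)*((-4 + 5)*6) = (½ + 12*10)*((-4 + 5)*6) = (½ + 120)*(1*6) = (241/2)*6 = 723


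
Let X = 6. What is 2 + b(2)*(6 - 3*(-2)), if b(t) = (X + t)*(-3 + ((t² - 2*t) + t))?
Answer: -94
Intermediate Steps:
b(t) = (6 + t)*(-3 + t² - t) (b(t) = (6 + t)*(-3 + ((t² - 2*t) + t)) = (6 + t)*(-3 + (t² - t)) = (6 + t)*(-3 + t² - t))
2 + b(2)*(6 - 3*(-2)) = 2 + (-18 + 2³ - 9*2 + 5*2²)*(6 - 3*(-2)) = 2 + (-18 + 8 - 18 + 5*4)*(6 - 1*(-6)) = 2 + (-18 + 8 - 18 + 20)*(6 + 6) = 2 - 8*12 = 2 - 96 = -94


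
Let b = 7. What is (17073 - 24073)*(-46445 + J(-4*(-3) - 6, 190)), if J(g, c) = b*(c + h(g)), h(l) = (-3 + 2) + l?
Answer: 315560000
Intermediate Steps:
h(l) = -1 + l
J(g, c) = -7 + 7*c + 7*g (J(g, c) = 7*(c + (-1 + g)) = 7*(-1 + c + g) = -7 + 7*c + 7*g)
(17073 - 24073)*(-46445 + J(-4*(-3) - 6, 190)) = (17073 - 24073)*(-46445 + (-7 + 7*190 + 7*(-4*(-3) - 6))) = -7000*(-46445 + (-7 + 1330 + 7*(12 - 6))) = -7000*(-46445 + (-7 + 1330 + 7*6)) = -7000*(-46445 + (-7 + 1330 + 42)) = -7000*(-46445 + 1365) = -7000*(-45080) = 315560000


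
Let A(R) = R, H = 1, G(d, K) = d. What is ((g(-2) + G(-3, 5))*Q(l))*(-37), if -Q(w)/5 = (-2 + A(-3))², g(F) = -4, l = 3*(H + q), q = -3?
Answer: -32375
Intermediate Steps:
l = -6 (l = 3*(1 - 3) = 3*(-2) = -6)
Q(w) = -125 (Q(w) = -5*(-2 - 3)² = -5*(-5)² = -5*25 = -125)
((g(-2) + G(-3, 5))*Q(l))*(-37) = ((-4 - 3)*(-125))*(-37) = -7*(-125)*(-37) = 875*(-37) = -32375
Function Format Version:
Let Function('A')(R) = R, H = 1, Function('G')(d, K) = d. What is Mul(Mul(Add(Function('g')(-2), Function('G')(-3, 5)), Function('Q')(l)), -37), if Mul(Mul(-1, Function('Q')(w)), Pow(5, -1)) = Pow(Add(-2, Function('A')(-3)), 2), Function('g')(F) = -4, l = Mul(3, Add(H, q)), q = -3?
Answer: -32375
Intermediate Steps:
l = -6 (l = Mul(3, Add(1, -3)) = Mul(3, -2) = -6)
Function('Q')(w) = -125 (Function('Q')(w) = Mul(-5, Pow(Add(-2, -3), 2)) = Mul(-5, Pow(-5, 2)) = Mul(-5, 25) = -125)
Mul(Mul(Add(Function('g')(-2), Function('G')(-3, 5)), Function('Q')(l)), -37) = Mul(Mul(Add(-4, -3), -125), -37) = Mul(Mul(-7, -125), -37) = Mul(875, -37) = -32375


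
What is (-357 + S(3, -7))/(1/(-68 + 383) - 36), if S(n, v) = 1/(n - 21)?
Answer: 224945/22678 ≈ 9.9191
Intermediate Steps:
S(n, v) = 1/(-21 + n)
(-357 + S(3, -7))/(1/(-68 + 383) - 36) = (-357 + 1/(-21 + 3))/(1/(-68 + 383) - 36) = (-357 + 1/(-18))/(1/315 - 36) = (-357 - 1/18)/(1/315 - 36) = -6427/(18*(-11339/315)) = -6427/18*(-315/11339) = 224945/22678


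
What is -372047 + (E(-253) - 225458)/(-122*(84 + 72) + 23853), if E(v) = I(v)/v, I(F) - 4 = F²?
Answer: -453847667398/1219713 ≈ -3.7209e+5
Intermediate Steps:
I(F) = 4 + F²
E(v) = (4 + v²)/v
-372047 + (E(-253) - 225458)/(-122*(84 + 72) + 23853) = -372047 + ((-253 + 4/(-253)) - 225458)/(-122*(84 + 72) + 23853) = -372047 + ((-253 + 4*(-1/253)) - 225458)/(-122*156 + 23853) = -372047 + ((-253 - 4/253) - 225458)/(-19032 + 23853) = -372047 + (-64013/253 - 225458)/4821 = -372047 - 57104887/253*1/4821 = -372047 - 57104887/1219713 = -453847667398/1219713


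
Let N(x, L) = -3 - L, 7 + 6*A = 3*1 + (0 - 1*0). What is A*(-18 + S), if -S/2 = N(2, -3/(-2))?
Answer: 6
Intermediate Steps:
A = -2/3 (A = -7/6 + (3*1 + (0 - 1*0))/6 = -7/6 + (3 + (0 + 0))/6 = -7/6 + (3 + 0)/6 = -7/6 + (1/6)*3 = -7/6 + 1/2 = -2/3 ≈ -0.66667)
S = 9 (S = -2*(-3 - (-3)/(-2)) = -2*(-3 - (-3)*(-1)/2) = -2*(-3 - 1*3/2) = -2*(-3 - 3/2) = -2*(-9/2) = 9)
A*(-18 + S) = -2*(-18 + 9)/3 = -2/3*(-9) = 6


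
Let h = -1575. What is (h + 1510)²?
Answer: 4225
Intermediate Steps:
(h + 1510)² = (-1575 + 1510)² = (-65)² = 4225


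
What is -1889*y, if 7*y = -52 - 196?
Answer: 468472/7 ≈ 66925.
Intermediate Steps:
y = -248/7 (y = (-52 - 196)/7 = (⅐)*(-248) = -248/7 ≈ -35.429)
-1889*y = -1889*(-248/7) = 468472/7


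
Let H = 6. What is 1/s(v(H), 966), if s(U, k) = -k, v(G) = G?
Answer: -1/966 ≈ -0.0010352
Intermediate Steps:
1/s(v(H), 966) = 1/(-1*966) = 1/(-966) = -1/966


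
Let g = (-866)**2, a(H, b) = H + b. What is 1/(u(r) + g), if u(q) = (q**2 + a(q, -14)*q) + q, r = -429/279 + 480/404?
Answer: 88228449/66167877138269 ≈ 1.3334e-6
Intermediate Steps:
r = -3283/9393 (r = -429*1/279 + 480*(1/404) = -143/93 + 120/101 = -3283/9393 ≈ -0.34952)
u(q) = q + q**2 + q*(-14 + q) (u(q) = (q**2 + (q - 14)*q) + q = (q**2 + (-14 + q)*q) + q = (q**2 + q*(-14 + q)) + q = q + q**2 + q*(-14 + q))
g = 749956
1/(u(r) + g) = 1/(-3283*(-13 + 2*(-3283/9393))/9393 + 749956) = 1/(-3283*(-13 - 6566/9393)/9393 + 749956) = 1/(-3283/9393*(-128675/9393) + 749956) = 1/(422440025/88228449 + 749956) = 1/(66167877138269/88228449) = 88228449/66167877138269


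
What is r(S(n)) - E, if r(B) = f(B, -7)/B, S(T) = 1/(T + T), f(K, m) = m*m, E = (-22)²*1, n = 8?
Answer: 300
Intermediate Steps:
E = 484 (E = 484*1 = 484)
f(K, m) = m²
S(T) = 1/(2*T)
r(B) = 49/B (r(B) = (-7)²/B = 49/B)
r(S(n)) - E = 49/(((½)/8)) - 1*484 = 49/(((½)*(⅛))) - 484 = 49/(1/16) - 484 = 49*16 - 484 = 784 - 484 = 300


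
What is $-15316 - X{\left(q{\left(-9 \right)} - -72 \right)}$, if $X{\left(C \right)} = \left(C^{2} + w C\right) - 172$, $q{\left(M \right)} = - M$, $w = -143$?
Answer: $-10122$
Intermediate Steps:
$X{\left(C \right)} = -172 + C^{2} - 143 C$ ($X{\left(C \right)} = \left(C^{2} - 143 C\right) - 172 = -172 + C^{2} - 143 C$)
$-15316 - X{\left(q{\left(-9 \right)} - -72 \right)} = -15316 - \left(-172 + \left(\left(-1\right) \left(-9\right) - -72\right)^{2} - 143 \left(\left(-1\right) \left(-9\right) - -72\right)\right) = -15316 - \left(-172 + \left(9 + 72\right)^{2} - 143 \left(9 + 72\right)\right) = -15316 - \left(-172 + 81^{2} - 11583\right) = -15316 - \left(-172 + 6561 - 11583\right) = -15316 - -5194 = -15316 + 5194 = -10122$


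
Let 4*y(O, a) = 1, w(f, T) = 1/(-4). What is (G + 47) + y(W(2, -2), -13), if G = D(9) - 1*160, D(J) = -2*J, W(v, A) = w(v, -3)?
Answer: -523/4 ≈ -130.75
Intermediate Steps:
w(f, T) = -¼
W(v, A) = -¼
y(O, a) = ¼ (y(O, a) = (¼)*1 = ¼)
G = -178 (G = -2*9 - 1*160 = -18 - 160 = -178)
(G + 47) + y(W(2, -2), -13) = (-178 + 47) + ¼ = -131 + ¼ = -523/4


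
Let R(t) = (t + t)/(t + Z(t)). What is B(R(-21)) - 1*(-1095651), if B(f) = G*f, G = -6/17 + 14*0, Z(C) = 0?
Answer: 18626055/17 ≈ 1.0957e+6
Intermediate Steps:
G = -6/17 (G = -6*1/17 + 0 = -6/17 + 0 = -6/17 ≈ -0.35294)
R(t) = 2 (R(t) = (t + t)/(t + 0) = (2*t)/t = 2)
B(f) = -6*f/17
B(R(-21)) - 1*(-1095651) = -6/17*2 - 1*(-1095651) = -12/17 + 1095651 = 18626055/17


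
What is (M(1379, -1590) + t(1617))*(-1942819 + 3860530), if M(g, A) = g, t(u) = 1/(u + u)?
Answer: 2850796938819/1078 ≈ 2.6445e+9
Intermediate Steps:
t(u) = 1/(2*u)
(M(1379, -1590) + t(1617))*(-1942819 + 3860530) = (1379 + (½)/1617)*(-1942819 + 3860530) = (1379 + (½)*(1/1617))*1917711 = (1379 + 1/3234)*1917711 = (4459687/3234)*1917711 = 2850796938819/1078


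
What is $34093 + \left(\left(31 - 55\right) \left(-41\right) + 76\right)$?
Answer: $35153$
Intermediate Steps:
$34093 + \left(\left(31 - 55\right) \left(-41\right) + 76\right) = 34093 + \left(\left(-24\right) \left(-41\right) + 76\right) = 34093 + \left(984 + 76\right) = 34093 + 1060 = 35153$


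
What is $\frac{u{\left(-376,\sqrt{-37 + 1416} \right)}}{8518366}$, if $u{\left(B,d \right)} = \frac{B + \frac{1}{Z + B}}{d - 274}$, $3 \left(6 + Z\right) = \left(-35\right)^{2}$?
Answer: $\frac{4069037}{24797231754529} + \frac{29701 \sqrt{1379}}{49594463509058} \approx 1.8633 \cdot 10^{-7}$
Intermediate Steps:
$Z = \frac{1207}{3}$ ($Z = -6 + \frac{\left(-35\right)^{2}}{3} = -6 + \frac{1}{3} \cdot 1225 = -6 + \frac{1225}{3} = \frac{1207}{3} \approx 402.33$)
$u{\left(B,d \right)} = \frac{B + \frac{1}{\frac{1207}{3} + B}}{-274 + d}$ ($u{\left(B,d \right)} = \frac{B + \frac{1}{\frac{1207}{3} + B}}{d - 274} = \frac{B + \frac{1}{\frac{1207}{3} + B}}{-274 + d}$)
$\frac{u{\left(-376,\sqrt{-37 + 1416} \right)}}{8518366} = \frac{\frac{1}{-330718 - -309072 + 1207 \sqrt{-37 + 1416} + 3 \left(-376\right) \sqrt{-37 + 1416}} \left(3 + 3 \left(-376\right)^{2} + 1207 \left(-376\right)\right)}{8518366} = \frac{3 + 3 \cdot 141376 - 453832}{-330718 + 309072 + 1207 \sqrt{1379} + 3 \left(-376\right) \sqrt{1379}} \cdot \frac{1}{8518366} = \frac{3 + 424128 - 453832}{-330718 + 309072 + 1207 \sqrt{1379} - 1128 \sqrt{1379}} \cdot \frac{1}{8518366} = \frac{1}{-21646 + 79 \sqrt{1379}} \left(-29701\right) \frac{1}{8518366} = - \frac{29701}{-21646 + 79 \sqrt{1379}} \cdot \frac{1}{8518366} = - \frac{29701}{8518366 \left(-21646 + 79 \sqrt{1379}\right)}$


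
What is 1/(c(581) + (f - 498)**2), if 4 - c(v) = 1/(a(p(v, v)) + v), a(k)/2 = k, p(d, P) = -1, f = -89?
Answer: 579/199507766 ≈ 2.9021e-6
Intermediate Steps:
a(k) = 2*k
c(v) = 4 - 1/(-2 + v) (c(v) = 4 - 1/(2*(-1) + v) = 4 - 1/(-2 + v))
1/(c(581) + (f - 498)**2) = 1/((-9 + 4*581)/(-2 + 581) + (-89 - 498)**2) = 1/((-9 + 2324)/579 + (-587)**2) = 1/((1/579)*2315 + 344569) = 1/(2315/579 + 344569) = 1/(199507766/579) = 579/199507766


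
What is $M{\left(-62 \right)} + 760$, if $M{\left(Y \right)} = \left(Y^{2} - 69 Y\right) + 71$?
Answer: $8953$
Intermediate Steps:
$M{\left(Y \right)} = 71 + Y^{2} - 69 Y$
$M{\left(-62 \right)} + 760 = \left(71 + \left(-62\right)^{2} - -4278\right) + 760 = \left(71 + 3844 + 4278\right) + 760 = 8193 + 760 = 8953$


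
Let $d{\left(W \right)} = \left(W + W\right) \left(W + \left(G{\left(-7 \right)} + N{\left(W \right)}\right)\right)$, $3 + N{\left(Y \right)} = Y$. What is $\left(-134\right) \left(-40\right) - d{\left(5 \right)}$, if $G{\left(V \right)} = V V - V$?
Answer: $4730$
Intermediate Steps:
$N{\left(Y \right)} = -3 + Y$
$G{\left(V \right)} = V^{2} - V$
$d{\left(W \right)} = 2 W \left(53 + 2 W\right)$ ($d{\left(W \right)} = \left(W + W\right) \left(W - \left(3 - W + 7 \left(-1 - 7\right)\right)\right) = 2 W \left(W + \left(\left(-7\right) \left(-8\right) + \left(-3 + W\right)\right)\right) = 2 W \left(W + \left(56 + \left(-3 + W\right)\right)\right) = 2 W \left(W + \left(53 + W\right)\right) = 2 W \left(53 + 2 W\right)$)
$\left(-134\right) \left(-40\right) - d{\left(5 \right)} = \left(-134\right) \left(-40\right) - 2 \cdot 5 \left(53 + 2 \cdot 5\right) = 5360 - 2 \cdot 5 \left(53 + 10\right) = 5360 - 2 \cdot 5 \cdot 63 = 5360 - 630 = 4730$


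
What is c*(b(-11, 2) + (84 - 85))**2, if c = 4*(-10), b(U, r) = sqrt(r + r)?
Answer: -40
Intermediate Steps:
b(U, r) = sqrt(2)*sqrt(r) (b(U, r) = sqrt(2*r) = sqrt(2)*sqrt(r))
c = -40
c*(b(-11, 2) + (84 - 85))**2 = -40*(sqrt(2)*sqrt(2) + (84 - 85))**2 = -40*(2 - 1)**2 = -40*1**2 = -40*1 = -40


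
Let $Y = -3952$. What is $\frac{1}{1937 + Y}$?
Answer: $- \frac{1}{2015} \approx -0.00049628$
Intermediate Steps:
$\frac{1}{1937 + Y} = \frac{1}{1937 - 3952} = \frac{1}{-2015} = - \frac{1}{2015}$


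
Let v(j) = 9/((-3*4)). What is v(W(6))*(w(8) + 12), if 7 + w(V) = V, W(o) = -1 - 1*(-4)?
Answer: -39/4 ≈ -9.7500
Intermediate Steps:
W(o) = 3 (W(o) = -1 + 4 = 3)
w(V) = -7 + V
v(j) = -¾ (v(j) = 9/(-12) = 9*(-1/12) = -¾)
v(W(6))*(w(8) + 12) = -3*((-7 + 8) + 12)/4 = -3*(1 + 12)/4 = -¾*13 = -39/4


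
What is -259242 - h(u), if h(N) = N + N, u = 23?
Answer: -259288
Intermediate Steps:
h(N) = 2*N
-259242 - h(u) = -259242 - 2*23 = -259242 - 1*46 = -259242 - 46 = -259288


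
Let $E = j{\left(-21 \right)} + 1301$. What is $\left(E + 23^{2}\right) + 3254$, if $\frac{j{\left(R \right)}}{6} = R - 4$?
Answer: $4934$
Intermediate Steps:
$j{\left(R \right)} = -24 + 6 R$ ($j{\left(R \right)} = 6 \left(R - 4\right) = 6 \left(-4 + R\right) = -24 + 6 R$)
$E = 1151$ ($E = \left(-24 + 6 \left(-21\right)\right) + 1301 = \left(-24 - 126\right) + 1301 = -150 + 1301 = 1151$)
$\left(E + 23^{2}\right) + 3254 = \left(1151 + 23^{2}\right) + 3254 = \left(1151 + 529\right) + 3254 = 1680 + 3254 = 4934$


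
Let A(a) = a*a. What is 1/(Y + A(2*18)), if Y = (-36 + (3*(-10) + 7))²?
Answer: 1/4777 ≈ 0.00020934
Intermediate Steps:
A(a) = a²
Y = 3481 (Y = (-36 + (-30 + 7))² = (-36 - 23)² = (-59)² = 3481)
1/(Y + A(2*18)) = 1/(3481 + (2*18)²) = 1/(3481 + 36²) = 1/(3481 + 1296) = 1/4777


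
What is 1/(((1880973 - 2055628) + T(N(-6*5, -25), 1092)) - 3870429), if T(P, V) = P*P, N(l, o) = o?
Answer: -1/4044459 ≈ -2.4725e-7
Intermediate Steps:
T(P, V) = P**2
1/(((1880973 - 2055628) + T(N(-6*5, -25), 1092)) - 3870429) = 1/(((1880973 - 2055628) + (-25)**2) - 3870429) = 1/((-174655 + 625) - 3870429) = 1/(-174030 - 3870429) = 1/(-4044459) = -1/4044459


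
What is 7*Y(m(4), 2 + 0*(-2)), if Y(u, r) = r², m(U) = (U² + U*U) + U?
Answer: 28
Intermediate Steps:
m(U) = U + 2*U² (m(U) = (U² + U²) + U = 2*U² + U = U + 2*U²)
7*Y(m(4), 2 + 0*(-2)) = 7*(2 + 0*(-2))² = 7*(2 + 0)² = 7*2² = 7*4 = 28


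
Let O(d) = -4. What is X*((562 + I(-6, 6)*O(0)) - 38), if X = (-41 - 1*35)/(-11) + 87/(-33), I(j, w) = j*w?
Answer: 31396/11 ≈ 2854.2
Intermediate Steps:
X = 47/11 (X = (-41 - 35)*(-1/11) + 87*(-1/33) = -76*(-1/11) - 29/11 = 76/11 - 29/11 = 47/11 ≈ 4.2727)
X*((562 + I(-6, 6)*O(0)) - 38) = 47*((562 - 6*6*(-4)) - 38)/11 = 47*((562 - 36*(-4)) - 38)/11 = 47*((562 + 144) - 38)/11 = 47*(706 - 38)/11 = (47/11)*668 = 31396/11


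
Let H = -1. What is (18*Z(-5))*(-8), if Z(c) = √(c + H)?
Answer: -144*I*√6 ≈ -352.73*I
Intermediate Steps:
Z(c) = √(-1 + c) (Z(c) = √(c - 1) = √(-1 + c))
(18*Z(-5))*(-8) = (18*√(-1 - 5))*(-8) = (18*√(-6))*(-8) = (18*(I*√6))*(-8) = (18*I*√6)*(-8) = -144*I*√6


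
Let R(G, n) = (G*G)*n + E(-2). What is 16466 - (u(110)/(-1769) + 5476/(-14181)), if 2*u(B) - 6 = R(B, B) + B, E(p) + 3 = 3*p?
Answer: 1004796883/59658 ≈ 16843.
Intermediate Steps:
E(p) = -3 + 3*p
R(G, n) = -9 + n*G² (R(G, n) = (G*G)*n + (-3 + 3*(-2)) = G²*n + (-3 - 6) = n*G² - 9 = -9 + n*G²)
u(B) = -3/2 + B/2 + B³/2 (u(B) = 3 + ((-9 + B*B²) + B)/2 = 3 + ((-9 + B³) + B)/2 = 3 + (-9 + B + B³)/2 = 3 + (-9/2 + B/2 + B³/2) = -3/2 + B/2 + B³/2)
16466 - (u(110)/(-1769) + 5476/(-14181)) = 16466 - ((-3/2 + (½)*110 + (½)*110³)/(-1769) + 5476/(-14181)) = 16466 - ((-3/2 + 55 + (½)*1331000)*(-1/1769) + 5476*(-1/14181)) = 16466 - ((-3/2 + 55 + 665500)*(-1/1769) - 5476/14181) = 16466 - ((1331107/2)*(-1/1769) - 5476/14181) = 16466 - (-1331107/3538 - 5476/14181) = 16466 - 1*(-22468255/59658) = 16466 + 22468255/59658 = 1004796883/59658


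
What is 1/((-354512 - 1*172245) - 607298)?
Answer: -1/1134055 ≈ -8.8179e-7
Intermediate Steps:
1/((-354512 - 1*172245) - 607298) = 1/((-354512 - 172245) - 607298) = 1/(-526757 - 607298) = 1/(-1134055) = -1/1134055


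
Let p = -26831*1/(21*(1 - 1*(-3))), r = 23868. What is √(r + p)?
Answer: 7*√17301/6 ≈ 153.46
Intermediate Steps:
p = -3833/12 (p = -26831*1/(21*(1 + 3)) = -26831/((21*4)*1) = -26831/(84*1) = -26831/84 = -26831*1/84 = -3833/12 ≈ -319.42)
√(r + p) = √(23868 - 3833/12) = √(282583/12) = 7*√17301/6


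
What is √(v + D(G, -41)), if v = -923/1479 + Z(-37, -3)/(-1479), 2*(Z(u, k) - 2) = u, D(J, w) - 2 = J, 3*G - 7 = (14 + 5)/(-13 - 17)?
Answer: √191910110/7395 ≈ 1.8733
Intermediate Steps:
G = 191/90 (G = 7/3 + ((14 + 5)/(-13 - 17))/3 = 7/3 + (19/(-30))/3 = 7/3 + (19*(-1/30))/3 = 7/3 + (⅓)*(-19/30) = 7/3 - 19/90 = 191/90 ≈ 2.1222)
D(J, w) = 2 + J
Z(u, k) = 2 + u/2
v = -1813/2958 (v = -923/1479 + (2 + (½)*(-37))/(-1479) = -923*1/1479 + (2 - 37/2)*(-1/1479) = -923/1479 - 33/2*(-1/1479) = -923/1479 + 11/986 = -1813/2958 ≈ -0.61291)
√(v + D(G, -41)) = √(-1813/2958 + (2 + 191/90)) = √(-1813/2958 + 371/90) = √(77854/22185) = √191910110/7395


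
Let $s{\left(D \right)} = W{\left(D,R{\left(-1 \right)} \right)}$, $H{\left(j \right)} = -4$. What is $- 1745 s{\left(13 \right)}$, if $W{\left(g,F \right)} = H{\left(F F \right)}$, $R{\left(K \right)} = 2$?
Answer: $6980$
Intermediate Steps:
$W{\left(g,F \right)} = -4$
$s{\left(D \right)} = -4$
$- 1745 s{\left(13 \right)} = \left(-1745\right) \left(-4\right) = 6980$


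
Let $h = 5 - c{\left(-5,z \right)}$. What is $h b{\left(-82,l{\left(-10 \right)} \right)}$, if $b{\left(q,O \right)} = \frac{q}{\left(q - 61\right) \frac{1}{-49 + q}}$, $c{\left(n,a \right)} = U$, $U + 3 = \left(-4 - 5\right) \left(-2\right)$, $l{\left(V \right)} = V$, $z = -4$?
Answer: $\frac{107420}{143} \approx 751.19$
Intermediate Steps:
$U = 15$ ($U = -3 + \left(-4 - 5\right) \left(-2\right) = -3 - -18 = -3 + 18 = 15$)
$c{\left(n,a \right)} = 15$
$b{\left(q,O \right)} = \frac{q \left(-49 + q\right)}{-61 + q}$ ($b{\left(q,O \right)} = \frac{q}{\left(-61 + q\right) \frac{1}{-49 + q}} = \frac{q}{\frac{1}{-49 + q} \left(-61 + q\right)} = q \frac{-49 + q}{-61 + q} = \frac{q \left(-49 + q\right)}{-61 + q}$)
$h = -10$ ($h = 5 - 15 = -10$)
$h b{\left(-82,l{\left(-10 \right)} \right)} = - 10 \left(- \frac{82 \left(-49 - 82\right)}{-61 - 82}\right) = - 10 \left(\left(-82\right) \frac{1}{-143} \left(-131\right)\right) = - 10 \left(\left(-82\right) \left(- \frac{1}{143}\right) \left(-131\right)\right) = \left(-10\right) \left(- \frac{10742}{143}\right) = \frac{107420}{143}$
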